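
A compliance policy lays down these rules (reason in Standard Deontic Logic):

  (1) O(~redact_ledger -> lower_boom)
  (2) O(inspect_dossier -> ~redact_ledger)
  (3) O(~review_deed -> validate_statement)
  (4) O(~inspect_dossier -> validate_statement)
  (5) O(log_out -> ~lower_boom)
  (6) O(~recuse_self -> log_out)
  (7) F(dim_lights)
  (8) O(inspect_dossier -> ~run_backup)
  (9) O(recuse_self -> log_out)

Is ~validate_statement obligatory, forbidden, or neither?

Premises 6 and 9 cover both cases: O(~recuse_self -> log_out) and O(recuse_self -> log_out). Since ~recuse_self ∨ recuse_self is a tautology, O(log_out) follows.
With premise 5, O(log_out -> ~lower_boom), the K-axiom yields O(~lower_boom).
The contrapositive of premise 1 (O(~redact_ledger -> lower_boom)) is O(~lower_boom -> redact_ledger), and O(~lower_boom) is already established, so O(redact_ledger).
Premise 2 is O(inspect_dossier -> ~redact_ledger); contrapositively O(redact_ledger -> ~inspect_dossier). Since O(redact_ledger) holds, K gives O(~inspect_dossier).
Premise 4 is O(~inspect_dossier -> validate_statement); since O(~inspect_dossier), deontic closure gives O(validate_statement).
Premises 3, 7, 8 do not contribute to this derivation.
Thus O(validate_statement), which is F(~validate_statement): ~validate_statement is forbidden.

Forbidden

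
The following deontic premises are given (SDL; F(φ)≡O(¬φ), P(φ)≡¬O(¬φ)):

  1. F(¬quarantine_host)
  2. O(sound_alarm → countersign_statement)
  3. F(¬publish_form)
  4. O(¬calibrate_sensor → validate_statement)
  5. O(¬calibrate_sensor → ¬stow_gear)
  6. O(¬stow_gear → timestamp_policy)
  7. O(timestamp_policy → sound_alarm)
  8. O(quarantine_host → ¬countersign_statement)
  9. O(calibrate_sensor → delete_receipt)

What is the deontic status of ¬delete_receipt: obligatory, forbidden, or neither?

Premise 1 is F(¬quarantine_host), i.e. O(quarantine_host).
Premise 8 is O(quarantine_host → ¬countersign_statement); since O(quarantine_host), deontic closure gives O(¬countersign_statement).
The contrapositive of premise 2 (O(sound_alarm → countersign_statement)) is O(¬countersign_statement → ¬sound_alarm), and O(¬countersign_statement) is already established, so O(¬sound_alarm).
The contrapositive of premise 7 (O(timestamp_policy → sound_alarm)) is O(¬sound_alarm → ¬timestamp_policy), and O(¬sound_alarm) is already established, so O(¬timestamp_policy).
The contrapositive of premise 6 (O(¬stow_gear → timestamp_policy)) is O(¬timestamp_policy → stow_gear), and O(¬timestamp_policy) is already established, so O(stow_gear).
The contrapositive of premise 5 (O(¬calibrate_sensor → ¬stow_gear)) is O(stow_gear → calibrate_sensor), and O(stow_gear) is already established, so O(calibrate_sensor).
Premise 9 is O(calibrate_sensor → delete_receipt); since O(calibrate_sensor), deontic closure gives O(delete_receipt).
Premises 3, 4 do not contribute to this derivation.
Thus O(delete_receipt), which is F(¬delete_receipt): ¬delete_receipt is forbidden.

Forbidden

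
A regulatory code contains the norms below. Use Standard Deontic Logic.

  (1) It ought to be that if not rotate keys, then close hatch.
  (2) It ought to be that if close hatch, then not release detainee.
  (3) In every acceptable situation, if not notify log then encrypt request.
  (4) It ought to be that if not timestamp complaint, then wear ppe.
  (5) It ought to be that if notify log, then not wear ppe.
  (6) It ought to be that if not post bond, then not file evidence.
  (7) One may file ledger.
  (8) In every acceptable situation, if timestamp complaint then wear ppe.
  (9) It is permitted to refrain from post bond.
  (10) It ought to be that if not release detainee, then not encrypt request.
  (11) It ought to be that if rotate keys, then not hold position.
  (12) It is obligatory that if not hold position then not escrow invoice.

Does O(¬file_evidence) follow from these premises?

Premise 6 is O(¬post_bond → ¬file_evidence), but O(¬post_bond) is not derivable from the premises (the permission P(¬post_bond) asserts only ¬O(post_bond), not O(¬post_bond)), so it does not yield O(¬file_evidence).
No other premise forces O(¬file_evidence). An ideal world satisfying every premise can still have ¬file_evidence false, so O(¬file_evidence) is not derivable.

No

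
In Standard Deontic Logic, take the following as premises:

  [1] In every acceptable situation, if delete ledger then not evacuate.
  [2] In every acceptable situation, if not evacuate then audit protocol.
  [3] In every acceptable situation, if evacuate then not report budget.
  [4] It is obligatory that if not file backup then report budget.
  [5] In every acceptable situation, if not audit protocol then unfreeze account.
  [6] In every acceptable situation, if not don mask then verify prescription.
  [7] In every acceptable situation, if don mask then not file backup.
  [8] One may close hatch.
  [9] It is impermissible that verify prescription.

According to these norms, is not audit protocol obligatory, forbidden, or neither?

Premise 9 is F(verify_prescription), i.e. O(¬verify_prescription).
Premise 6 is O(¬don_mask → verify_prescription); contrapositively O(¬verify_prescription → don_mask). Since O(¬verify_prescription) holds, K gives O(don_mask).
Applying K to premise 7 (O(don_mask → ¬file_backup)) and O(don_mask) yields O(¬file_backup).
From O(¬file_backup) and premise 4, O(¬file_backup → report_budget), we obtain O(report_budget).
Premise 3, O(evacuate → ¬report_budget), contraposes to O(report_budget → ¬evacuate); with O(report_budget) we get O(¬evacuate).
With premise 2, O(¬evacuate → audit_protocol), the K-axiom yields O(audit_protocol).
Premises 1, 5, 8 do not contribute to this derivation.
Thus O(audit_protocol), which is F(¬audit_protocol): ¬audit_protocol is forbidden.

Forbidden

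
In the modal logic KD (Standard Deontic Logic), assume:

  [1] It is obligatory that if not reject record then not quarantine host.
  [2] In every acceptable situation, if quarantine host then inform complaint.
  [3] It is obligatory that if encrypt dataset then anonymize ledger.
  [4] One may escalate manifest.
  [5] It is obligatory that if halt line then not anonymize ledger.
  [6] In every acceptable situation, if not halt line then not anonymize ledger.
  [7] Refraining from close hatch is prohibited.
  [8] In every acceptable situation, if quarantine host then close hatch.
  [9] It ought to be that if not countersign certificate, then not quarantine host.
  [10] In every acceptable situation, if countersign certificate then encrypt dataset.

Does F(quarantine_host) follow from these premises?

Yes

Premises 5 and 6 cover both cases: O(halt_line → ¬anonymize_ledger) and O(¬halt_line → ¬anonymize_ledger). Since halt_line ∨ ¬halt_line is a tautology, O(¬anonymize_ledger) follows.
The contrapositive of premise 3 (O(encrypt_dataset → anonymize_ledger)) is O(¬anonymize_ledger → ¬encrypt_dataset), and O(¬anonymize_ledger) is already established, so O(¬encrypt_dataset).
Premise 10, O(countersign_certificate → encrypt_dataset), contraposes to O(¬encrypt_dataset → ¬countersign_certificate); with O(¬encrypt_dataset) we get O(¬countersign_certificate).
With premise 9, O(¬countersign_certificate → ¬quarantine_host), the K-axiom yields O(¬quarantine_host).
Premises 1, 2, 4, 7, 8 do not contribute to this derivation.
So O(¬quarantine_host) holds, i.e. F(quarantine_host). The claim follows.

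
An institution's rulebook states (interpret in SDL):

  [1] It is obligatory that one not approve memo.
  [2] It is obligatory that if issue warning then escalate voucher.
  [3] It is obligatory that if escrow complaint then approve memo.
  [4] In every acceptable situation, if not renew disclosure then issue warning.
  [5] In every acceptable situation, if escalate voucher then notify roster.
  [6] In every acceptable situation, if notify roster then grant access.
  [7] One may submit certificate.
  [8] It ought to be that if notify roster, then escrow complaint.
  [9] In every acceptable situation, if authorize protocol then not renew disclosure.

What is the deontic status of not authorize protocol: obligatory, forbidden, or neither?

Premise 1 gives O(¬approve_memo).
Premise 3 is O(escrow_complaint → approve_memo); contrapositively O(¬approve_memo → ¬escrow_complaint). Since O(¬approve_memo) holds, K gives O(¬escrow_complaint).
Premise 8 is O(notify_roster → escrow_complaint); contrapositively O(¬escrow_complaint → ¬notify_roster). Since O(¬escrow_complaint) holds, K gives O(¬notify_roster).
Premise 5, O(escalate_voucher → notify_roster), contraposes to O(¬notify_roster → ¬escalate_voucher); with O(¬notify_roster) we get O(¬escalate_voucher).
The contrapositive of premise 2 (O(issue_warning → escalate_voucher)) is O(¬escalate_voucher → ¬issue_warning), and O(¬escalate_voucher) is already established, so O(¬issue_warning).
The contrapositive of premise 4 (O(¬renew_disclosure → issue_warning)) is O(¬issue_warning → renew_disclosure), and O(¬issue_warning) is already established, so O(renew_disclosure).
Premise 9 is O(authorize_protocol → ¬renew_disclosure); contrapositively O(renew_disclosure → ¬authorize_protocol). Since O(renew_disclosure) holds, K gives O(¬authorize_protocol).
Premises 6, 7 do not contribute to this derivation.
Hence ¬authorize_protocol is obligatory.

Obligatory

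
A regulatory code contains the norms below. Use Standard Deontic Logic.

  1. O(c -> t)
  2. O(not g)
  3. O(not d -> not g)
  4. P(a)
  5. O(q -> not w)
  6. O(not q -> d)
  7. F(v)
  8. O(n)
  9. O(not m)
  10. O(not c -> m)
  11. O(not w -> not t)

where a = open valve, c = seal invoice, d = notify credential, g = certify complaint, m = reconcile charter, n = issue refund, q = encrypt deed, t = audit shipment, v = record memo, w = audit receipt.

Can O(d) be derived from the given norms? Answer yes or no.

Yes

Premise 9 gives O(not m).
The contrapositive of premise 10 (O(not c -> m)) is O(not m -> c), and O(not m) is already established, so O(c).
With premise 1, O(c -> t), the K-axiom yields O(t).
Premise 11, O(not w -> not t), contraposes to O(t -> w); with O(t) we get O(w).
The contrapositive of premise 5 (O(q -> not w)) is O(w -> not q), and O(w) is already established, so O(not q).
With premise 6, O(not q -> d), the K-axiom yields O(d).
Premises 2, 3, 4, 7, 8 do not contribute to this derivation.
So O(d) follows.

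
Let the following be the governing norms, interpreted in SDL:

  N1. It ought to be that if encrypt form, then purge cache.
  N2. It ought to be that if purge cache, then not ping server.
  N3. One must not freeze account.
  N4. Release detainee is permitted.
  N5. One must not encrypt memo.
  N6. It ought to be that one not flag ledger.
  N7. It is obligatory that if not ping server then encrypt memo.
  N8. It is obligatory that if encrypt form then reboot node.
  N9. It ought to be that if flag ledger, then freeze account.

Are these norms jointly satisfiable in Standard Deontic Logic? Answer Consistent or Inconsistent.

Premise 9 is O(flag_ledger → freeze_account), but O(flag_ledger) is not derivable from the premises, so it does not yield O(freeze_account).
So O(freeze_account) is not derivable, and the apparent clash with O(¬freeze_account) does not arise.
A world satisfying every obligation exists (e.g. encrypt_form=false, encrypt_memo=false, flag_ledger=false, freeze_account=false, ping_server=true, purge_cache=false, reboot_node=false, release_detainee=false); no atom is both obligatory and forbidden, so the set is consistent.

Consistent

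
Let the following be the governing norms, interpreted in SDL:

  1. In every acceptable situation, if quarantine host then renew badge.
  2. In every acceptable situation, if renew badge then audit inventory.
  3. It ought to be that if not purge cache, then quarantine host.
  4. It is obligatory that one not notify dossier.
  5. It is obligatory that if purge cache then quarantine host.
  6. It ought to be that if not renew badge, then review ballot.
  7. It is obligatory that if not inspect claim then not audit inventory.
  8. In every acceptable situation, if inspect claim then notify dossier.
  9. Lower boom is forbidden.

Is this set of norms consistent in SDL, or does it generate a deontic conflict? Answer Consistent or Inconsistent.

Premises 3 and 5 cover both cases: O(¬purge_cache → quarantine_host) and O(purge_cache → quarantine_host). Since ¬purge_cache ∨ purge_cache is a tautology, O(quarantine_host) follows.
From O(quarantine_host) and premise 1, O(quarantine_host → renew_badge), we obtain O(renew_badge).
Applying K to premise 2 (O(renew_badge → audit_inventory)) and O(renew_badge) yields O(audit_inventory).
Premise 7 is O(¬inspect_claim → ¬audit_inventory); contrapositively O(audit_inventory → inspect_claim). Since O(audit_inventory) holds, K gives O(inspect_claim).
Premise 8 is O(inspect_claim → notify_dossier); since O(inspect_claim), deontic closure gives O(notify_dossier).
Yet premise 4 states O(¬notify_dossier).
We now have both O(notify_dossier) and O(¬notify_dossier) — notify_dossier is simultaneously obligatory and forbidden, violating the D-axiom.

Inconsistent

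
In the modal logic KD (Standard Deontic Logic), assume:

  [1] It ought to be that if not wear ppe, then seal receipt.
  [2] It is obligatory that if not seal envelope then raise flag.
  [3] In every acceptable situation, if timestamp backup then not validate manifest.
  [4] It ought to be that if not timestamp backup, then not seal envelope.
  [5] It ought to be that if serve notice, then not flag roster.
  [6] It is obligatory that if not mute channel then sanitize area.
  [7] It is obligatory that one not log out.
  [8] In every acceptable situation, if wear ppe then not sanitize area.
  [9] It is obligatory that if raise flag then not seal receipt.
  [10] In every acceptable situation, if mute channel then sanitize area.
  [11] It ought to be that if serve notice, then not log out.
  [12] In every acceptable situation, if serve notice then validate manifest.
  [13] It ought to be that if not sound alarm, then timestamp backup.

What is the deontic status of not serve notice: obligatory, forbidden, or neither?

Obligatory

Premises 6 and 10 are O(¬mute_channel → sanitize_area) and O(mute_channel → sanitize_area); every ideal world satisfies ¬mute_channel or mute_channel, so in either case sanitize_area holds — hence O(sanitize_area).
The contrapositive of premise 8 (O(wear_ppe → ¬sanitize_area)) is O(sanitize_area → ¬wear_ppe), and O(sanitize_area) is already established, so O(¬wear_ppe).
Applying K to premise 1 (O(¬wear_ppe → seal_receipt)) and O(¬wear_ppe) yields O(seal_receipt).
Premise 9 is O(raise_flag → ¬seal_receipt); contrapositively O(seal_receipt → ¬raise_flag). Since O(seal_receipt) holds, K gives O(¬raise_flag).
Premise 2, O(¬seal_envelope → raise_flag), contraposes to O(¬raise_flag → seal_envelope); with O(¬raise_flag) we get O(seal_envelope).
Premise 4, O(¬timestamp_backup → ¬seal_envelope), contraposes to O(seal_envelope → timestamp_backup); with O(seal_envelope) we get O(timestamp_backup).
Premise 3 is O(timestamp_backup → ¬validate_manifest); since O(timestamp_backup), deontic closure gives O(¬validate_manifest).
Premise 12 is O(serve_notice → validate_manifest); contrapositively O(¬validate_manifest → ¬serve_notice). Since O(¬validate_manifest) holds, K gives O(¬serve_notice).
Premises 5, 7, 11, 13 do not contribute to this derivation.
Hence ¬serve_notice is obligatory.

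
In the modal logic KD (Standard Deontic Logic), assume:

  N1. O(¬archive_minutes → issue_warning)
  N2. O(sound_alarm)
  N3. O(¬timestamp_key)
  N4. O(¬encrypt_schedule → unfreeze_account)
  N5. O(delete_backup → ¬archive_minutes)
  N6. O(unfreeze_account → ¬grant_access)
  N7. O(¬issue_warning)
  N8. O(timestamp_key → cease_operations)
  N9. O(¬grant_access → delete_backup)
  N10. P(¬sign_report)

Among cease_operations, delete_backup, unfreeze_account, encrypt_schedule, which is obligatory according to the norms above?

Premise 7 states O(¬issue_warning) outright.
The contrapositive of premise 1 (O(¬archive_minutes → issue_warning)) is O(¬issue_warning → archive_minutes), and O(¬issue_warning) is already established, so O(archive_minutes).
The contrapositive of premise 5 (O(delete_backup → ¬archive_minutes)) is O(archive_minutes → ¬delete_backup), and O(archive_minutes) is already established, so O(¬delete_backup).
The contrapositive of premise 9 (O(¬grant_access → delete_backup)) is O(¬delete_backup → grant_access), and O(¬delete_backup) is already established, so O(grant_access).
Premise 6 is O(unfreeze_account → ¬grant_access); contrapositively O(grant_access → ¬unfreeze_account). Since O(grant_access) holds, K gives O(¬unfreeze_account).
The contrapositive of premise 4 (O(¬encrypt_schedule → unfreeze_account)) is O(¬unfreeze_account → encrypt_schedule), and O(¬unfreeze_account) is already established, so O(encrypt_schedule).
So O(encrypt_schedule) holds — encrypt_schedule is obligatory. None of the other listed options is made obligatory by any chain of premises.

encrypt_schedule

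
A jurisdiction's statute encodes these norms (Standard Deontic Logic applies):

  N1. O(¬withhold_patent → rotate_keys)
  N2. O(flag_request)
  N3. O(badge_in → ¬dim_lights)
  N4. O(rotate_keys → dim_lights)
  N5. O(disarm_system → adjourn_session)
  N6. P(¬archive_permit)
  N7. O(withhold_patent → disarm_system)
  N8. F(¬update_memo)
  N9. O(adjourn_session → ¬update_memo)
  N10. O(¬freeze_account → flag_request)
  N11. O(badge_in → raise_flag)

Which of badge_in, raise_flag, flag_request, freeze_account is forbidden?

badge_in

Premise 8 is F(¬update_memo), i.e. O(update_memo).
Premise 9 is O(adjourn_session → ¬update_memo); contrapositively O(update_memo → ¬adjourn_session). Since O(update_memo) holds, K gives O(¬adjourn_session).
The contrapositive of premise 5 (O(disarm_system → adjourn_session)) is O(¬adjourn_session → ¬disarm_system), and O(¬adjourn_session) is already established, so O(¬disarm_system).
Premise 7 is O(withhold_patent → disarm_system); contrapositively O(¬disarm_system → ¬withhold_patent). Since O(¬disarm_system) holds, K gives O(¬withhold_patent).
Premise 1 is O(¬withhold_patent → rotate_keys); since O(¬withhold_patent), deontic closure gives O(rotate_keys).
Premise 4 is O(rotate_keys → dim_lights); since O(rotate_keys), deontic closure gives O(dim_lights).
The contrapositive of premise 3 (O(badge_in → ¬dim_lights)) is O(dim_lights → ¬badge_in), and O(dim_lights) is already established, so O(¬badge_in).
So O(¬badge_in) holds, i.e. badge_in is forbidden. None of the other listed options is forbidden under the premises.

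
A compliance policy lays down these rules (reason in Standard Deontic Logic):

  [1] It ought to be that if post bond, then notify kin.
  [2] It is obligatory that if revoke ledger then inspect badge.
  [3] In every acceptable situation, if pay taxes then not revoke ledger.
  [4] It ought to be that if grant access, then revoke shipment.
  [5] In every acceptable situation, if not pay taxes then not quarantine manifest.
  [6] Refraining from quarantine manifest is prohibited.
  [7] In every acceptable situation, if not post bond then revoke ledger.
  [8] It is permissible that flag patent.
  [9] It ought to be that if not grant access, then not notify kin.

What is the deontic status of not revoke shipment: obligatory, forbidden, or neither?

Premise 6, F(¬quarantine_manifest), is equivalent to O(quarantine_manifest).
The contrapositive of premise 5 (O(¬pay_taxes → ¬quarantine_manifest)) is O(quarantine_manifest → pay_taxes), and O(quarantine_manifest) is already established, so O(pay_taxes).
Applying K to premise 3 (O(pay_taxes → ¬revoke_ledger)) and O(pay_taxes) yields O(¬revoke_ledger).
Premise 7 is O(¬post_bond → revoke_ledger); contrapositively O(¬revoke_ledger → post_bond). Since O(¬revoke_ledger) holds, K gives O(post_bond).
Applying K to premise 1 (O(post_bond → notify_kin)) and O(post_bond) yields O(notify_kin).
The contrapositive of premise 9 (O(¬grant_access → ¬notify_kin)) is O(notify_kin → grant_access), and O(notify_kin) is already established, so O(grant_access).
From O(grant_access) and premise 4, O(grant_access → revoke_shipment), we obtain O(revoke_shipment).
Premises 2, 8 do not contribute to this derivation.
Thus O(revoke_shipment), which is F(¬revoke_shipment): ¬revoke_shipment is forbidden.

Forbidden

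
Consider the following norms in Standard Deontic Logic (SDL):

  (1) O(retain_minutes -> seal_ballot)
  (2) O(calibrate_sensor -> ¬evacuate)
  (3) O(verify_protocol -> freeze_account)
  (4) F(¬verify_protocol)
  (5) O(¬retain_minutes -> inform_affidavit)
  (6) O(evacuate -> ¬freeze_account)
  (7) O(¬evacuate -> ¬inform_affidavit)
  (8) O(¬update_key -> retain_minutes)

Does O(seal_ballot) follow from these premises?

Premise 4, F(¬verify_protocol), is equivalent to O(verify_protocol).
With premise 3, O(verify_protocol -> freeze_account), the K-axiom yields O(freeze_account).
Premise 6 is O(evacuate -> ¬freeze_account); contrapositively O(freeze_account -> ¬evacuate). Since O(freeze_account) holds, K gives O(¬evacuate).
Applying K to premise 7 (O(¬evacuate -> ¬inform_affidavit)) and O(¬evacuate) yields O(¬inform_affidavit).
The contrapositive of premise 5 (O(¬retain_minutes -> inform_affidavit)) is O(¬inform_affidavit -> retain_minutes), and O(¬inform_affidavit) is already established, so O(retain_minutes).
From O(retain_minutes) and premise 1, O(retain_minutes -> seal_ballot), we obtain O(seal_ballot).
Premises 2, 8 do not contribute to this derivation.
So O(seal_ballot) follows.

Yes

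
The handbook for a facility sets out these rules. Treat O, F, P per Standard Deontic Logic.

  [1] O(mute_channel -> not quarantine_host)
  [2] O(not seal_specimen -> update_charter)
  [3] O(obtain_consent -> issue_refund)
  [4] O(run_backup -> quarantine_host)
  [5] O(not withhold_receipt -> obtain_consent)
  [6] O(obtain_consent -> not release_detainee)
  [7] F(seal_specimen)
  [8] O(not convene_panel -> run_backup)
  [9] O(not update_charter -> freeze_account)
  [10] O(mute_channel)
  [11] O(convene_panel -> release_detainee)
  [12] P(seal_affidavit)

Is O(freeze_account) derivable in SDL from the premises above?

Premise 9 is O(not update_charter -> freeze_account), but O(not update_charter) is not derivable from the premises, so it does not yield O(freeze_account).
No other premise forces O(freeze_account). An ideal world satisfying every premise can still have freeze_account false, so O(freeze_account) is not derivable.

No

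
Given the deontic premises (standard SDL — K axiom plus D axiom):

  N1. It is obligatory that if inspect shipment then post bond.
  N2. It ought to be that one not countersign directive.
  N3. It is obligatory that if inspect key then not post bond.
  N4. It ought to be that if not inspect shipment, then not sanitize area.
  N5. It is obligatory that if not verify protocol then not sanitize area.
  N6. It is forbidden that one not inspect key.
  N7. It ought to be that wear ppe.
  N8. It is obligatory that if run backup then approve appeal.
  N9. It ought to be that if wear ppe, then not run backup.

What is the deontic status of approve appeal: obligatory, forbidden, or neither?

Neither

Premise 8 is O(run_backup → approve_appeal), but O(run_backup) is not derivable from the premises, so it does not yield O(approve_appeal).
No premise or chain of K-axiom applications forces O(approve_appeal), and none forces O(¬approve_appeal). So approve_appeal is neither obligatory nor forbidden under these norms.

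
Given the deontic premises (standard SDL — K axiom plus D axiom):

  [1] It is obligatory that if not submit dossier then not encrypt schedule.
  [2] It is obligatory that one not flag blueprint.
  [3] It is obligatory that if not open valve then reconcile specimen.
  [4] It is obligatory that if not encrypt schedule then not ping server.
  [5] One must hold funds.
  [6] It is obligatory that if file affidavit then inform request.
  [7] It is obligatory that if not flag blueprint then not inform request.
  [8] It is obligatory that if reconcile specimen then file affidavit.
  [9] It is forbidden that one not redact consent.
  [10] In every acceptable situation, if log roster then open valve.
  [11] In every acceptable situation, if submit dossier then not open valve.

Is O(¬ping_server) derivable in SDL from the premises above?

Premise 2 gives O(¬flag_blueprint).
Premise 7 is O(¬flag_blueprint → ¬inform_request); since O(¬flag_blueprint), deontic closure gives O(¬inform_request).
The contrapositive of premise 6 (O(file_affidavit → inform_request)) is O(¬inform_request → ¬file_affidavit), and O(¬inform_request) is already established, so O(¬file_affidavit).
Premise 8 is O(reconcile_specimen → file_affidavit); contrapositively O(¬file_affidavit → ¬reconcile_specimen). Since O(¬file_affidavit) holds, K gives O(¬reconcile_specimen).
Premise 3, O(¬open_valve → reconcile_specimen), contraposes to O(¬reconcile_specimen → open_valve); with O(¬reconcile_specimen) we get O(open_valve).
Premise 11, O(submit_dossier → ¬open_valve), contraposes to O(open_valve → ¬submit_dossier); with O(open_valve) we get O(¬submit_dossier).
With premise 1, O(¬submit_dossier → ¬encrypt_schedule), the K-axiom yields O(¬encrypt_schedule).
Applying K to premise 4 (O(¬encrypt_schedule → ¬ping_server)) and O(¬encrypt_schedule) yields O(¬ping_server).
Premises 5, 9, 10 do not contribute to this derivation.
So O(¬ping_server) follows.

Yes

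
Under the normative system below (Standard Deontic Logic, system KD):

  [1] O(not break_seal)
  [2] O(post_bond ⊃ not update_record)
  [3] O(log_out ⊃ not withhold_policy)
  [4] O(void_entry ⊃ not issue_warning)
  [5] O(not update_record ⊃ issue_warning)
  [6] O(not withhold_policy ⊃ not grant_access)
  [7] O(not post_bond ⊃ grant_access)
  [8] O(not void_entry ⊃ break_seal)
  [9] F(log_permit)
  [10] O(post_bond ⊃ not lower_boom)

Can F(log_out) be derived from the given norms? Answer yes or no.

Premise 1 gives O(not break_seal).
Premise 8 is O(not void_entry ⊃ break_seal); contrapositively O(not break_seal ⊃ void_entry). Since O(not break_seal) holds, K gives O(void_entry).
Premise 4 is O(void_entry ⊃ not issue_warning); since O(void_entry), deontic closure gives O(not issue_warning).
The contrapositive of premise 5 (O(not update_record ⊃ issue_warning)) is O(not issue_warning ⊃ update_record), and O(not issue_warning) is already established, so O(update_record).
Premise 2, O(post_bond ⊃ not update_record), contraposes to O(update_record ⊃ not post_bond); with O(update_record) we get O(not post_bond).
With premise 7, O(not post_bond ⊃ grant_access), the K-axiom yields O(grant_access).
The contrapositive of premise 6 (O(not withhold_policy ⊃ not grant_access)) is O(grant_access ⊃ withhold_policy), and O(grant_access) is already established, so O(withhold_policy).
The contrapositive of premise 3 (O(log_out ⊃ not withhold_policy)) is O(withhold_policy ⊃ not log_out), and O(withhold_policy) is already established, so O(not log_out).
Premises 9, 10 do not contribute to this derivation.
So O(not log_out) holds, i.e. F(log_out). The claim follows.

Yes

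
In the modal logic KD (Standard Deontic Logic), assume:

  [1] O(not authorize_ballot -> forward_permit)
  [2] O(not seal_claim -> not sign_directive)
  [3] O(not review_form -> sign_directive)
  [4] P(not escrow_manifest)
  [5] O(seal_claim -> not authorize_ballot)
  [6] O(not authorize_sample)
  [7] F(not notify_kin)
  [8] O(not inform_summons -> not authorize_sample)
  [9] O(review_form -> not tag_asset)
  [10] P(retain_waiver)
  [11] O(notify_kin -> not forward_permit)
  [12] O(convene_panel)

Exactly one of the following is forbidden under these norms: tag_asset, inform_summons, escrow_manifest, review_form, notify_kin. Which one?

tag_asset

F(not notify_kin) at premise 7 means O(notify_kin).
With premise 11, O(notify_kin -> not forward_permit), the K-axiom yields O(not forward_permit).
Premise 1, O(not authorize_ballot -> forward_permit), contraposes to O(not forward_permit -> authorize_ballot); with O(not forward_permit) we get O(authorize_ballot).
Premise 5, O(seal_claim -> not authorize_ballot), contraposes to O(authorize_ballot -> not seal_claim); with O(authorize_ballot) we get O(not seal_claim).
Applying K to premise 2 (O(not seal_claim -> not sign_directive)) and O(not seal_claim) yields O(not sign_directive).
The contrapositive of premise 3 (O(not review_form -> sign_directive)) is O(not sign_directive -> review_form), and O(not sign_directive) is already established, so O(review_form).
From O(review_form) and premise 9, O(review_form -> not tag_asset), we obtain O(not tag_asset).
So O(not tag_asset) holds, i.e. tag_asset is forbidden. None of the other listed options is forbidden under the premises.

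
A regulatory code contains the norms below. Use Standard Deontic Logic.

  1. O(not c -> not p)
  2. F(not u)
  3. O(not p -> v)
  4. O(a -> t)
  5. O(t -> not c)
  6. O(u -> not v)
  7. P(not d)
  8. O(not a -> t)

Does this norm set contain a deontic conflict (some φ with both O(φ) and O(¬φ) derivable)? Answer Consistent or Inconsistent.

Inconsistent

Premises 4 and 8 are O(a -> t) and O(not a -> t); every ideal world satisfies a or not a, so in either case t holds — hence O(t).
With premise 5, O(t -> not c), the K-axiom yields O(not c).
With premise 1, O(not c -> not p), the K-axiom yields O(not p).
Applying K to premise 3 (O(not p -> v)) and O(not p) yields O(v).
The contrapositive of premise 6 (O(u -> not v)) is O(v -> not u), and O(v) is already established, so O(not u).
But premise 2, F(not u), means O(u).
We now have both O(not u) and O(u) — u is simultaneously obligatory and forbidden, violating the D-axiom.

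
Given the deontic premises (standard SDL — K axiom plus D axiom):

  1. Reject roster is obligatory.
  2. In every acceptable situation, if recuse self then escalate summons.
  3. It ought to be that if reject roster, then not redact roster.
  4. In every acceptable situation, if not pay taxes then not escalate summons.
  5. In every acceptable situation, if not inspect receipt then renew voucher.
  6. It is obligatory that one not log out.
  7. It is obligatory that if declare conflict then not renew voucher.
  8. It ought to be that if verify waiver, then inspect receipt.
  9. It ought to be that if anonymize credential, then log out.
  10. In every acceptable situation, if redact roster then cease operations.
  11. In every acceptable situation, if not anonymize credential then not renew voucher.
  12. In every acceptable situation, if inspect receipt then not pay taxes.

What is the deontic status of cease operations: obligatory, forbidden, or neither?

Premise 10 is O(redact_roster → cease_operations), but O(redact_roster) is not derivable from the premises, so it does not yield O(cease_operations).
No premise or chain of K-axiom applications forces O(cease_operations), and none forces O(¬cease_operations). So cease_operations is neither obligatory nor forbidden under these norms.

Neither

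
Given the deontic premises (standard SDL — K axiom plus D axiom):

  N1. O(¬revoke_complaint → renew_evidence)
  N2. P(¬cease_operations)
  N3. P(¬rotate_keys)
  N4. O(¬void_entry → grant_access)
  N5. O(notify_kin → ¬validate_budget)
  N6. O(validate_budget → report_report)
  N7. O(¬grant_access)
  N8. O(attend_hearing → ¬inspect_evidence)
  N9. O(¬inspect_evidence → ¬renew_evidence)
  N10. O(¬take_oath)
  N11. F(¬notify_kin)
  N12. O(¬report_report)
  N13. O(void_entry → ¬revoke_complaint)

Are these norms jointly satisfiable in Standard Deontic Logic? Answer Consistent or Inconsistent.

Consistent

Premise 6 is O(validate_budget → report_report), but O(validate_budget) is not derivable from the premises, so it does not yield O(report_report).
So O(report_report) is not derivable, and the apparent clash with O(¬report_report) does not arise.
A world satisfying every obligation exists (e.g. attend_hearing=false, cease_operations=false, grant_access=false, inspect_evidence=true, notify_kin=true, renew_evidence=true, report_report=false, revoke_complaint=false, rotate_keys=false, take_oath=false, validate_budget=false, void_entry=true); no atom is both obligatory and forbidden, so the set is consistent.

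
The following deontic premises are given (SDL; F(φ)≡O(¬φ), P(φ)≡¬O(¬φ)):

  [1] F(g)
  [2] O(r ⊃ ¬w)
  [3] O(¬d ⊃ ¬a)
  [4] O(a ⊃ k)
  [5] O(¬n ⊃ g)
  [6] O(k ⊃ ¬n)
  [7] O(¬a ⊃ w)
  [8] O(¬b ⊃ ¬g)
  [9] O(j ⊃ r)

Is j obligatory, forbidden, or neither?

Forbidden

Premise 1 is F(g), i.e. O(¬g).
Premise 5, O(¬n ⊃ g), contraposes to O(¬g ⊃ n); with O(¬g) we get O(n).
Premise 6, O(k ⊃ ¬n), contraposes to O(n ⊃ ¬k); with O(n) we get O(¬k).
Premise 4 is O(a ⊃ k); contrapositively O(¬k ⊃ ¬a). Since O(¬k) holds, K gives O(¬a).
From O(¬a) and premise 7, O(¬a ⊃ w), we obtain O(w).
Premise 2 is O(r ⊃ ¬w); contrapositively O(w ⊃ ¬r). Since O(w) holds, K gives O(¬r).
Premise 9, O(j ⊃ r), contraposes to O(¬r ⊃ ¬j); with O(¬r) we get O(¬j).
Premises 3, 8 do not contribute to this derivation.
Thus O(¬j), which is F(j): j is forbidden.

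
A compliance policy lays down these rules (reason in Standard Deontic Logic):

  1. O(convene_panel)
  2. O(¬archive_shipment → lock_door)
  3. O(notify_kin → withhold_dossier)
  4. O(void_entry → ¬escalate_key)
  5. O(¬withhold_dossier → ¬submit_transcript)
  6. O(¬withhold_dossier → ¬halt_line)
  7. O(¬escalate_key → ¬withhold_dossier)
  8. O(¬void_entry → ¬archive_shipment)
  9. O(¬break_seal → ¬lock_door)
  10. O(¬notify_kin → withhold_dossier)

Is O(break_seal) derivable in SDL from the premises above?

By case analysis on notify_kin: premise 3 gives O(notify_kin → withhold_dossier) and premise 10 gives O(¬notify_kin → withhold_dossier), so O(withhold_dossier) either way.
The contrapositive of premise 7 (O(¬escalate_key → ¬withhold_dossier)) is O(withhold_dossier → escalate_key), and O(withhold_dossier) is already established, so O(escalate_key).
Premise 4 is O(void_entry → ¬escalate_key); contrapositively O(escalate_key → ¬void_entry). Since O(escalate_key) holds, K gives O(¬void_entry).
From O(¬void_entry) and premise 8, O(¬void_entry → ¬archive_shipment), we obtain O(¬archive_shipment).
Applying K to premise 2 (O(¬archive_shipment → lock_door)) and O(¬archive_shipment) yields O(lock_door).
The contrapositive of premise 9 (O(¬break_seal → ¬lock_door)) is O(lock_door → break_seal), and O(lock_door) is already established, so O(break_seal).
Premises 1, 5, 6 do not contribute to this derivation.
So O(break_seal) follows.

Yes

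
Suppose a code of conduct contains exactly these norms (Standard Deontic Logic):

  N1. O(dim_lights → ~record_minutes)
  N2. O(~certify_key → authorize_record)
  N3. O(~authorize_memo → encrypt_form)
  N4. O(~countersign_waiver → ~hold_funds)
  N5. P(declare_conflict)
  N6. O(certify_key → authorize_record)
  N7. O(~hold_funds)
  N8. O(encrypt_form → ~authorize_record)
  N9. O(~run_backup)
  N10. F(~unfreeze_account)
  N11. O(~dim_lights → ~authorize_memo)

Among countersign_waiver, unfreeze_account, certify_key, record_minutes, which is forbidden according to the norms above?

record_minutes

Premises 2 and 6 are O(~certify_key → authorize_record) and O(certify_key → authorize_record); every ideal world satisfies ~certify_key or certify_key, so in either case authorize_record holds — hence O(authorize_record).
Premise 8 is O(encrypt_form → ~authorize_record); contrapositively O(authorize_record → ~encrypt_form). Since O(authorize_record) holds, K gives O(~encrypt_form).
Premise 3 is O(~authorize_memo → encrypt_form); contrapositively O(~encrypt_form → authorize_memo). Since O(~encrypt_form) holds, K gives O(authorize_memo).
The contrapositive of premise 11 (O(~dim_lights → ~authorize_memo)) is O(authorize_memo → dim_lights), and O(authorize_memo) is already established, so O(dim_lights).
With premise 1, O(dim_lights → ~record_minutes), the K-axiom yields O(~record_minutes).
So O(~record_minutes) holds, i.e. record_minutes is forbidden. None of the other listed options is forbidden under the premises.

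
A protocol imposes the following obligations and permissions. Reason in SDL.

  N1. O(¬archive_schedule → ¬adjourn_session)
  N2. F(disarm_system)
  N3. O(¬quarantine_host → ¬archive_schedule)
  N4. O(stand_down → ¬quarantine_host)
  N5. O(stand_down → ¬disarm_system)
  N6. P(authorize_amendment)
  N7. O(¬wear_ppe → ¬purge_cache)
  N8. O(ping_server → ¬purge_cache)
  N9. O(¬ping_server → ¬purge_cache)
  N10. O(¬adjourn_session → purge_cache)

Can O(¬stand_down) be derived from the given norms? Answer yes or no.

Yes

By case analysis on ¬ping_server: premise 9 gives O(¬ping_server → ¬purge_cache) and premise 8 gives O(ping_server → ¬purge_cache), so O(¬purge_cache) either way.
The contrapositive of premise 10 (O(¬adjourn_session → purge_cache)) is O(¬purge_cache → adjourn_session), and O(¬purge_cache) is already established, so O(adjourn_session).
Premise 1, O(¬archive_schedule → ¬adjourn_session), contraposes to O(adjourn_session → archive_schedule); with O(adjourn_session) we get O(archive_schedule).
Premise 3, O(¬quarantine_host → ¬archive_schedule), contraposes to O(archive_schedule → quarantine_host); with O(archive_schedule) we get O(quarantine_host).
Premise 4 is O(stand_down → ¬quarantine_host); contrapositively O(quarantine_host → ¬stand_down). Since O(quarantine_host) holds, K gives O(¬stand_down).
Premises 2, 5, 6, 7 do not contribute to this derivation.
So O(¬stand_down) follows.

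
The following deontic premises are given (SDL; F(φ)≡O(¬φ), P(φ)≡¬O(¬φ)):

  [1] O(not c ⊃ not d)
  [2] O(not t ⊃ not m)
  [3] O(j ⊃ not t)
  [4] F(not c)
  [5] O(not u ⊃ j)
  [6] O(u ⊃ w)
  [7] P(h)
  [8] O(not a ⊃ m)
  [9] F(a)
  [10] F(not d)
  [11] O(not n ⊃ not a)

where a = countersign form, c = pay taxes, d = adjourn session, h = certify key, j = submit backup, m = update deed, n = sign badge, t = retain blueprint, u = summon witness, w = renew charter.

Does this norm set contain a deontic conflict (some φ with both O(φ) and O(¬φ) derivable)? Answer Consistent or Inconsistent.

Premise 1 is O(not c ⊃ not d), but O(not c) is not derivable from the premises, so it does not yield O(not d).
So O(not d) is not derivable, and the apparent clash with O(d) does not arise.
A world satisfying every obligation exists (e.g. a=false, c=true, d=true, h=false, j=false, m=true, n=false, t=true, u=true, w=true); no atom is both obligatory and forbidden, so the set is consistent.

Consistent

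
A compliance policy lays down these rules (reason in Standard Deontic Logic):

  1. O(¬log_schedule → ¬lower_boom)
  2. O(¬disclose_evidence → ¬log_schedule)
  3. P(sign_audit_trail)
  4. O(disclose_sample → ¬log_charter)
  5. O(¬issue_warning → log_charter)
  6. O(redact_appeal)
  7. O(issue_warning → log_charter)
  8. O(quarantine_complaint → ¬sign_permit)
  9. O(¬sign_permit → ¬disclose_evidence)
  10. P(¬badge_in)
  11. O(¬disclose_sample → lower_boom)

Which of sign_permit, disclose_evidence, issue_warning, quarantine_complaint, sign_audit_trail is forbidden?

Premises 7 and 5 cover both cases: O(issue_warning → log_charter) and O(¬issue_warning → log_charter). Since issue_warning ∨ ¬issue_warning is a tautology, O(log_charter) follows.
The contrapositive of premise 4 (O(disclose_sample → ¬log_charter)) is O(log_charter → ¬disclose_sample), and O(log_charter) is already established, so O(¬disclose_sample).
Applying K to premise 11 (O(¬disclose_sample → lower_boom)) and O(¬disclose_sample) yields O(lower_boom).
Premise 1 is O(¬log_schedule → ¬lower_boom); contrapositively O(lower_boom → log_schedule). Since O(lower_boom) holds, K gives O(log_schedule).
The contrapositive of premise 2 (O(¬disclose_evidence → ¬log_schedule)) is O(log_schedule → disclose_evidence), and O(log_schedule) is already established, so O(disclose_evidence).
Premise 9 is O(¬sign_permit → ¬disclose_evidence); contrapositively O(disclose_evidence → sign_permit). Since O(disclose_evidence) holds, K gives O(sign_permit).
The contrapositive of premise 8 (O(quarantine_complaint → ¬sign_permit)) is O(sign_permit → ¬quarantine_complaint), and O(sign_permit) is already established, so O(¬quarantine_complaint).
So O(¬quarantine_complaint) holds, i.e. quarantine_complaint is forbidden. None of the other listed options is forbidden under the premises.

quarantine_complaint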